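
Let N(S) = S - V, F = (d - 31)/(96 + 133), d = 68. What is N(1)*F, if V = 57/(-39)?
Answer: 1184/2977 ≈ 0.39772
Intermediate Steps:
V = -19/13 (V = 57*(-1/39) = -19/13 ≈ -1.4615)
F = 37/229 (F = (68 - 31)/(96 + 133) = 37/229 ≈ 0.16157)
N(S) = 19/13 + S (N(S) = S - 1*(-19/13) = S + 19/13 = 19/13 + S)
N(1)*F = (19/13 + 1)*(37/229) = (32/13)*(37/229) = 1184/2977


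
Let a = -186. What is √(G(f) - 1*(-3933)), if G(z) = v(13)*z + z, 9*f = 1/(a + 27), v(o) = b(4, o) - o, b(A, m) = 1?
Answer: √894873306/477 ≈ 62.714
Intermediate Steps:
v(o) = 1 - o
f = -1/1431 (f = 1/(9*(-186 + 27)) = (⅑)/(-159) = (⅑)*(-1/159) = -1/1431 ≈ -0.00069881)
G(z) = -11*z (G(z) = (1 - 1*13)*z + z = (1 - 13)*z + z = -12*z + z = -11*z)
√(G(f) - 1*(-3933)) = √(-11*(-1/1431) - 1*(-3933)) = √(11/1431 + 3933) = √(5628134/1431) = √894873306/477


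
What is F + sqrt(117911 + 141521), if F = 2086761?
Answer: 2086761 + 2*sqrt(64858) ≈ 2.0873e+6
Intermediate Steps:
F + sqrt(117911 + 141521) = 2086761 + sqrt(117911 + 141521) = 2086761 + sqrt(259432) = 2086761 + 2*sqrt(64858)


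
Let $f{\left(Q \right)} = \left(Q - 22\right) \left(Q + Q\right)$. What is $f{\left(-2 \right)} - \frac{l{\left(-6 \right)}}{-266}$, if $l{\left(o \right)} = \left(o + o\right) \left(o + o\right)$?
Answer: $\frac{12840}{133} \approx 96.541$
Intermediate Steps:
$l{\left(o \right)} = 4 o^{2}$ ($l{\left(o \right)} = 2 o 2 o = 4 o^{2}$)
$f{\left(Q \right)} = 2 Q \left(-22 + Q\right)$ ($f{\left(Q \right)} = \left(-22 + Q\right) 2 Q = 2 Q \left(-22 + Q\right)$)
$f{\left(-2 \right)} - \frac{l{\left(-6 \right)}}{-266} = 2 \left(-2\right) \left(-22 - 2\right) - \frac{4 \left(-6\right)^{2}}{-266} = 2 \left(-2\right) \left(-24\right) - 4 \cdot 36 \left(- \frac{1}{266}\right) = 96 - 144 \left(- \frac{1}{266}\right) = 96 - - \frac{72}{133} = 96 + \frac{72}{133} = \frac{12840}{133}$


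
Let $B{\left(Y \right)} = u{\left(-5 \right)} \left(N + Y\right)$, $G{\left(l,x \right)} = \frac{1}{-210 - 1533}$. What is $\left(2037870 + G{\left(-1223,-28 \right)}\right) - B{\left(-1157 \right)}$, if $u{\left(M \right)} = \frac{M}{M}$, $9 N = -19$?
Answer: $\frac{10662083219}{5229} \approx 2.039 \cdot 10^{6}$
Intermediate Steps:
$N = - \frac{19}{9}$ ($N = \frac{1}{9} \left(-19\right) = - \frac{19}{9} \approx -2.1111$)
$G{\left(l,x \right)} = - \frac{1}{1743}$ ($G{\left(l,x \right)} = \frac{1}{-1743} = - \frac{1}{1743}$)
$u{\left(M \right)} = 1$
$B{\left(Y \right)} = - \frac{19}{9} + Y$ ($B{\left(Y \right)} = 1 \left(- \frac{19}{9} + Y\right) = - \frac{19}{9} + Y$)
$\left(2037870 + G{\left(-1223,-28 \right)}\right) - B{\left(-1157 \right)} = \left(2037870 - \frac{1}{1743}\right) - \left(- \frac{19}{9} - 1157\right) = \frac{3552007409}{1743} - - \frac{10432}{9} = \frac{3552007409}{1743} + \frac{10432}{9} = \frac{10662083219}{5229}$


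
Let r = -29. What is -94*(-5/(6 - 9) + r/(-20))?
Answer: -8789/30 ≈ -292.97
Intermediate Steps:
-94*(-5/(6 - 9) + r/(-20)) = -94*(-5/(6 - 9) - 29/(-20)) = -94*(-5/(-3) - 29*(-1/20)) = -94*(-5*(-1/3) + 29/20) = -94*(5/3 + 29/20) = -94*187/60 = -8789/30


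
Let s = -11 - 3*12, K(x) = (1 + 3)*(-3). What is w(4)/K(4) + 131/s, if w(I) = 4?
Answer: -440/141 ≈ -3.1206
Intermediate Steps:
K(x) = -12 (K(x) = 4*(-3) = -12)
s = -47 (s = -11 - 36 = -47)
w(4)/K(4) + 131/s = 4/(-12) + 131/(-47) = 4*(-1/12) + 131*(-1/47) = -1/3 - 131/47 = -440/141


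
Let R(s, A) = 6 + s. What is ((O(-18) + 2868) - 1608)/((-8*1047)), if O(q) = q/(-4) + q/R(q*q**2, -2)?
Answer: -818555/5422064 ≈ -0.15097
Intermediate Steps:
O(q) = -q/4 + q/(6 + q**3) (O(q) = q/(-4) + q/(6 + q*q**2) = q*(-1/4) + q/(6 + q**3) = -q/4 + q/(6 + q**3))
((O(-18) + 2868) - 1608)/((-8*1047)) = (((1/4)*(-18)*(-2 - 1*(-18)**3)/(6 + (-18)**3) + 2868) - 1608)/((-8*1047)) = (((1/4)*(-18)*(-2 - 1*(-5832))/(6 - 5832) + 2868) - 1608)/(-8376) = (((1/4)*(-18)*(-2 + 5832)/(-5826) + 2868) - 1608)*(-1/8376) = (((1/4)*(-18)*(-1/5826)*5830 + 2868) - 1608)*(-1/8376) = ((8745/1942 + 2868) - 1608)*(-1/8376) = (5578401/1942 - 1608)*(-1/8376) = (2455665/1942)*(-1/8376) = -818555/5422064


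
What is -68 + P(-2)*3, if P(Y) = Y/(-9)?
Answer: -202/3 ≈ -67.333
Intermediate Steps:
P(Y) = -Y/9 (P(Y) = Y*(-⅑) = -Y/9)
-68 + P(-2)*3 = -68 - ⅑*(-2)*3 = -68 + (2/9)*3 = -68 + ⅔ = -202/3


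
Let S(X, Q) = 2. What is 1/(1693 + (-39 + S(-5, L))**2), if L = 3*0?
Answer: 1/3062 ≈ 0.00032658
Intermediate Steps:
L = 0
1/(1693 + (-39 + S(-5, L))**2) = 1/(1693 + (-39 + 2)**2) = 1/(1693 + (-37)**2) = 1/(1693 + 1369) = 1/3062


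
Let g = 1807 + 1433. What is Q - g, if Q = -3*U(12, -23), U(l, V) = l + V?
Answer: -3207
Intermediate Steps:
U(l, V) = V + l
g = 3240
Q = 33 (Q = -3*(-23 + 12) = -3*(-11) = 33)
Q - g = 33 - 1*3240 = 33 - 3240 = -3207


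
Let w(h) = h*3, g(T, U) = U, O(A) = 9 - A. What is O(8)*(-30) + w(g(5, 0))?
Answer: -30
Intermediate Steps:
w(h) = 3*h
O(8)*(-30) + w(g(5, 0)) = (9 - 1*8)*(-30) + 3*0 = (9 - 8)*(-30) + 0 = 1*(-30) + 0 = -30 + 0 = -30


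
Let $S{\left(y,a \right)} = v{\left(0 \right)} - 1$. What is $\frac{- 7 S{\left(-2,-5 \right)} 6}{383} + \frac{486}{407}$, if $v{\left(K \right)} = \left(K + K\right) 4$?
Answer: $\frac{203232}{155881} \approx 1.3038$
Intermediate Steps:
$v{\left(K \right)} = 8 K$ ($v{\left(K \right)} = 2 K 4 = 8 K$)
$S{\left(y,a \right)} = -1$ ($S{\left(y,a \right)} = 8 \cdot 0 - 1 = 0 - 1 = -1$)
$\frac{- 7 S{\left(-2,-5 \right)} 6}{383} + \frac{486}{407} = \frac{\left(-7\right) \left(-1\right) 6}{383} + \frac{486}{407} = 7 \cdot 6 \cdot \frac{1}{383} + 486 \cdot \frac{1}{407} = 42 \cdot \frac{1}{383} + \frac{486}{407} = \frac{42}{383} + \frac{486}{407} = \frac{203232}{155881}$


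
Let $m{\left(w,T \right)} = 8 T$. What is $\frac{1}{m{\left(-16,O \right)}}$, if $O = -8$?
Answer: $- \frac{1}{64} \approx -0.015625$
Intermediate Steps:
$\frac{1}{m{\left(-16,O \right)}} = \frac{1}{8 \left(-8\right)} = \frac{1}{-64} = - \frac{1}{64}$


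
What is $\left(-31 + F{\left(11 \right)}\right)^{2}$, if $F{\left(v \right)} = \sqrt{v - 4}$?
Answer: $\left(31 - \sqrt{7}\right)^{2} \approx 803.96$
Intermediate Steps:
$F{\left(v \right)} = \sqrt{-4 + v}$
$\left(-31 + F{\left(11 \right)}\right)^{2} = \left(-31 + \sqrt{-4 + 11}\right)^{2} = \left(-31 + \sqrt{7}\right)^{2}$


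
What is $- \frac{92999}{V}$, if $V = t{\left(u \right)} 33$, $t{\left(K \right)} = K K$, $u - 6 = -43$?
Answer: $- \frac{92999}{45177} \approx -2.0585$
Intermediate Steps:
$u = -37$ ($u = 6 - 43 = -37$)
$t{\left(K \right)} = K^{2}$
$V = 45177$ ($V = \left(-37\right)^{2} \cdot 33 = 1369 \cdot 33 = 45177$)
$- \frac{92999}{V} = - \frac{92999}{45177}$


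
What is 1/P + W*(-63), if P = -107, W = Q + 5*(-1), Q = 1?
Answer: 26963/107 ≈ 251.99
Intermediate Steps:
W = -4 (W = 1 + 5*(-1) = 1 - 5 = -4)
1/P + W*(-63) = 1/(-107) - 4*(-63) = -1/107 + 252 = 26963/107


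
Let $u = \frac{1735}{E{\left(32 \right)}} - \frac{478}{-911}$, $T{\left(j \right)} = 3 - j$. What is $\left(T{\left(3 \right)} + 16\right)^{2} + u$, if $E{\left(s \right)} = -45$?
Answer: $\frac{1787129}{8199} \approx 217.97$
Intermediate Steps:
$u = - \frac{311815}{8199}$ ($u = \frac{1735}{-45} - \frac{478}{-911} = 1735 \left(- \frac{1}{45}\right) - - \frac{478}{911} = - \frac{347}{9} + \frac{478}{911} = - \frac{311815}{8199} \approx -38.031$)
$\left(T{\left(3 \right)} + 16\right)^{2} + u = \left(\left(3 - 3\right) + 16\right)^{2} - \frac{311815}{8199} = \left(0 + 16\right)^{2} - \frac{311815}{8199} = 16^{2} - \frac{311815}{8199} = 256 - \frac{311815}{8199} = \frac{1787129}{8199}$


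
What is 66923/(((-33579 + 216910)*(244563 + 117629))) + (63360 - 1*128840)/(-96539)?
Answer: 228839229047603/337383590505712 ≈ 0.67828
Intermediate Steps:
66923/(((-33579 + 216910)*(244563 + 117629))) + (63360 - 1*128840)/(-96539) = 66923/((183331*362192)) + (63360 - 128840)*(-1/96539) = 66923/66401021552 - 65480*(-1/96539) = 66923*(1/66401021552) + 65480/96539 = 66923/66401021552 + 65480/96539 = 228839229047603/337383590505712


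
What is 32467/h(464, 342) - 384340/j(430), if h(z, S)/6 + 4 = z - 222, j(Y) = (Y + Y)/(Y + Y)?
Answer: -548805053/1428 ≈ -3.8432e+5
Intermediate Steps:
j(Y) = 1 (j(Y) = (2*Y)/((2*Y)) = (2*Y)*(1/(2*Y)) = 1)
h(z, S) = -1356 + 6*z (h(z, S) = -24 + 6*(z - 222) = -24 + 6*(-222 + z) = -24 + (-1332 + 6*z) = -1356 + 6*z)
32467/h(464, 342) - 384340/j(430) = 32467/(-1356 + 6*464) - 384340/1 = 32467/(-1356 + 2784) - 384340*1 = 32467/1428 - 384340 = -548805053/1428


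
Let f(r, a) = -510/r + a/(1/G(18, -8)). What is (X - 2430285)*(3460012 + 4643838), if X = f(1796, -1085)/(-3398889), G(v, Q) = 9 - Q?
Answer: -30056051203303864217125/1526101161 ≈ -1.9695e+13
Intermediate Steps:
f(r, a) = -510/r + 17*a (f(r, a) = -510/r + a/(1/(9 - 1*(-8))) = -510/r + a/(1/(9 + 8)) = -510/r + a/(1/17) = -510/r + a*17 = -510/r + 17*a)
X = 16563865/3052202322 (X = (-510/1796 + 17*(-1085))/(-3398889) = (-510*1/1796 - 18445)*(-1/3398889) = (-255/898 - 18445)*(-1/3398889) = -16563865/898*(-1/3398889) = 16563865/3052202322 ≈ 0.0054269)
(X - 2430285)*(3460012 + 4643838) = (16563865/3052202322 - 2430285)*(3460012 + 4643838) = -7417721503557905/3052202322*8103850 = -30056051203303864217125/1526101161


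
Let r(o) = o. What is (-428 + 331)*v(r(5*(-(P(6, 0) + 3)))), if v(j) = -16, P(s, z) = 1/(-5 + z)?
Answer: 1552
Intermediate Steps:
(-428 + 331)*v(r(5*(-(P(6, 0) + 3)))) = (-428 + 331)*(-16) = -97*(-16) = 1552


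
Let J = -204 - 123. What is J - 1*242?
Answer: -569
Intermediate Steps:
J = -327
J - 1*242 = -327 - 1*242 = -327 - 242 = -569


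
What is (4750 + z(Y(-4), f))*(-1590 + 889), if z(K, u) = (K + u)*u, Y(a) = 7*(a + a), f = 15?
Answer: -2898635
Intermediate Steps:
Y(a) = 14*a (Y(a) = 7*(2*a) = 14*a)
z(K, u) = u*(K + u)
(4750 + z(Y(-4), f))*(-1590 + 889) = (4750 + 15*(14*(-4) + 15))*(-1590 + 889) = (4750 + 15*(-56 + 15))*(-701) = (4750 + 15*(-41))*(-701) = (4750 - 615)*(-701) = 4135*(-701) = -2898635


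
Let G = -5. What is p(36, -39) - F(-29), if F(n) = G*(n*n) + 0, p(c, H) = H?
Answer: 4166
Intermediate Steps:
F(n) = -5*n**2 (F(n) = -5*n*n + 0 = -5*n**2 + 0 = -5*n**2)
p(36, -39) - F(-29) = -39 - (-5)*(-29)**2 = -39 - (-5)*841 = -39 - 1*(-4205) = -39 + 4205 = 4166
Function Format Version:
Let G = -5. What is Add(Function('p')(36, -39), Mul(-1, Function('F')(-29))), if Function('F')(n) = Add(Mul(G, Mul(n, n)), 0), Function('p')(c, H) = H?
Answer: 4166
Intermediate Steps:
Function('F')(n) = Mul(-5, Pow(n, 2)) (Function('F')(n) = Add(Mul(-5, Mul(n, n)), 0) = Add(Mul(-5, Pow(n, 2)), 0) = Mul(-5, Pow(n, 2)))
Add(Function('p')(36, -39), Mul(-1, Function('F')(-29))) = Add(-39, Mul(-1, Mul(-5, Pow(-29, 2)))) = Add(-39, Mul(-1, Mul(-5, 841))) = Add(-39, Mul(-1, -4205)) = Add(-39, 4205) = 4166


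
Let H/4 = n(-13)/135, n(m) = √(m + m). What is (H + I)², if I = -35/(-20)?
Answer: 886369/291600 + 14*I*√26/135 ≈ 3.0397 + 0.52879*I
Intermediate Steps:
I = 7/4 (I = -35*(-1/20) = 7/4 ≈ 1.7500)
n(m) = √2*√m (n(m) = √(2*m) = √2*√m)
H = 4*I*√26/135 (H = 4*((√2*√(-13))/135) = 4*((√2*(I*√13))*(1/135)) = 4*((I*√26)*(1/135)) = 4*(I*√26/135) = 4*I*√26/135 ≈ 0.15108*I)
(H + I)² = (4*I*√26/135 + 7/4)² = (7/4 + 4*I*√26/135)²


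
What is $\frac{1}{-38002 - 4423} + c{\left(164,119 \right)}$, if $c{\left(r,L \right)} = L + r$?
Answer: $\frac{12006274}{42425} \approx 283.0$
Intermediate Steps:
$\frac{1}{-38002 - 4423} + c{\left(164,119 \right)} = \frac{1}{-38002 - 4423} + \left(119 + 164\right) = \frac{1}{-42425} + 283 = - \frac{1}{42425} + 283 = \frac{12006274}{42425}$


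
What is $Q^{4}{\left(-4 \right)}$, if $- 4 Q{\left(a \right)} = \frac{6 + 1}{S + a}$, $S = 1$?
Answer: $\frac{2401}{20736} \approx 0.11579$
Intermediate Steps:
$Q{\left(a \right)} = - \frac{7}{4 \left(1 + a\right)}$ ($Q{\left(a \right)} = - \frac{\left(6 + 1\right) \frac{1}{1 + a}}{4} = - \frac{7 \frac{1}{1 + a}}{4} = - \frac{7}{4 \left(1 + a\right)}$)
$Q^{4}{\left(-4 \right)} = \left(- \frac{7}{4 + 4 \left(-4\right)}\right)^{4} = \left(- \frac{7}{4 - 16}\right)^{4} = \left(- \frac{7}{-12}\right)^{4} = \left(\left(-7\right) \left(- \frac{1}{12}\right)\right)^{4} = \left(\frac{7}{12}\right)^{4} = \frac{2401}{20736}$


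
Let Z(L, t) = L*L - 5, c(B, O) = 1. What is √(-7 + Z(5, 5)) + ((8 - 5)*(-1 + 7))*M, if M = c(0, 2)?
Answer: 18 + √13 ≈ 21.606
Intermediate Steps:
Z(L, t) = -5 + L² (Z(L, t) = L² - 5 = -5 + L²)
M = 1
√(-7 + Z(5, 5)) + ((8 - 5)*(-1 + 7))*M = √(-7 + (-5 + 5²)) + ((8 - 5)*(-1 + 7))*1 = √(-7 + (-5 + 25)) + (3*6)*1 = √(-7 + 20) + 18*1 = √13 + 18 = 18 + √13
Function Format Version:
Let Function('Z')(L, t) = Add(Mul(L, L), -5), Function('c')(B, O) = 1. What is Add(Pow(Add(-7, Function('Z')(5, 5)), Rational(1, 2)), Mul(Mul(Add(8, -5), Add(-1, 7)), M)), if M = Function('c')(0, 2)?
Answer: Add(18, Pow(13, Rational(1, 2))) ≈ 21.606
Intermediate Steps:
Function('Z')(L, t) = Add(-5, Pow(L, 2)) (Function('Z')(L, t) = Add(Pow(L, 2), -5) = Add(-5, Pow(L, 2)))
M = 1
Add(Pow(Add(-7, Function('Z')(5, 5)), Rational(1, 2)), Mul(Mul(Add(8, -5), Add(-1, 7)), M)) = Add(Pow(Add(-7, Add(-5, Pow(5, 2))), Rational(1, 2)), Mul(Mul(Add(8, -5), Add(-1, 7)), 1)) = Add(Pow(Add(-7, Add(-5, 25)), Rational(1, 2)), Mul(Mul(3, 6), 1)) = Add(Pow(Add(-7, 20), Rational(1, 2)), Mul(18, 1)) = Add(Pow(13, Rational(1, 2)), 18) = Add(18, Pow(13, Rational(1, 2)))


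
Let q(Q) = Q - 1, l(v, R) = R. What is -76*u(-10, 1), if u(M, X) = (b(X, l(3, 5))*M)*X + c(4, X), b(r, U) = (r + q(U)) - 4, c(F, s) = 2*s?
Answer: 608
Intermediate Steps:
q(Q) = -1 + Q
b(r, U) = -5 + U + r (b(r, U) = (r + (-1 + U)) - 4 = (-1 + U + r) - 4 = -5 + U + r)
u(M, X) = 2*X + M*X² (u(M, X) = ((-5 + 5 + X)*M)*X + 2*X = (X*M)*X + 2*X = (M*X)*X + 2*X = M*X² + 2*X = 2*X + M*X²)
-76*u(-10, 1) = -76*(2 - 10*1) = -76*(2 - 10) = -76*(-8) = 608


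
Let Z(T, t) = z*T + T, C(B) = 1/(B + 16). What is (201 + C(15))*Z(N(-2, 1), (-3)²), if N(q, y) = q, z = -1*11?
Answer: 124640/31 ≈ 4020.6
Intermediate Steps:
z = -11
C(B) = 1/(16 + B)
Z(T, t) = -10*T (Z(T, t) = -11*T + T = -10*T)
(201 + C(15))*Z(N(-2, 1), (-3)²) = (201 + 1/(16 + 15))*(-10*(-2)) = (201 + 1/31)*20 = (6232/31)*20 = 124640/31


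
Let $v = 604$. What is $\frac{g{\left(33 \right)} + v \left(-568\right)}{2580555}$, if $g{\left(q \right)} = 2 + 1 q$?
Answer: $- \frac{343037}{2580555} \approx -0.13293$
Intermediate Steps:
$g{\left(q \right)} = 2 + q$
$\frac{g{\left(33 \right)} + v \left(-568\right)}{2580555} = \frac{\left(2 + 33\right) + 604 \left(-568\right)}{2580555} = \left(35 - 343072\right) \frac{1}{2580555} = \left(-343037\right) \frac{1}{2580555} = - \frac{343037}{2580555}$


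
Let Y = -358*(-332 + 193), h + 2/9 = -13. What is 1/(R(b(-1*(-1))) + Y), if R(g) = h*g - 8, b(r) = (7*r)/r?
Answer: 9/446953 ≈ 2.0136e-5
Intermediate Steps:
h = -119/9 (h = -2/9 - 13 = -119/9 ≈ -13.222)
b(r) = 7
R(g) = -8 - 119*g/9 (R(g) = -119*g/9 - 8 = -8 - 119*g/9)
Y = 49762 (Y = -358*(-139) = 49762)
1/(R(b(-1*(-1))) + Y) = 1/((-8 - 119/9*7) + 49762) = 1/((-8 - 833/9) + 49762) = 1/(-905/9 + 49762) = 1/(446953/9) = 9/446953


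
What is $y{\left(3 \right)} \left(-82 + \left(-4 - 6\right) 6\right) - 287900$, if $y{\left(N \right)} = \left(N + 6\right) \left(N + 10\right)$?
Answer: $-304514$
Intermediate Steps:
$y{\left(N \right)} = \left(6 + N\right) \left(10 + N\right)$
$y{\left(3 \right)} \left(-82 + \left(-4 - 6\right) 6\right) - 287900 = \left(60 + 3^{2} + 16 \cdot 3\right) \left(-82 + \left(-4 - 6\right) 6\right) - 287900 = \left(60 + 9 + 48\right) \left(-82 - 60\right) - 287900 = 117 \left(-82 - 60\right) - 287900 = 117 \left(-142\right) - 287900 = -16614 - 287900 = -304514$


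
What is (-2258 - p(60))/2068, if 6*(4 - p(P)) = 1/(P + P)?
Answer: -1628639/1488960 ≈ -1.0938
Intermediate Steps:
p(P) = 4 - 1/(12*P) (p(P) = 4 - 1/(6*(P + P)) = 4 - 1/(2*P)/6 = 4 - 1/(12*P))
(-2258 - p(60))/2068 = (-2258 - (4 - 1/12/60))/2068 = (-2258 - (4 - 1/12*1/60))*(1/2068) = (-2258 - (4 - 1/720))*(1/2068) = (-2258 - 1*2879/720)*(1/2068) = (-2258 - 2879/720)*(1/2068) = -1628639/720*1/2068 = -1628639/1488960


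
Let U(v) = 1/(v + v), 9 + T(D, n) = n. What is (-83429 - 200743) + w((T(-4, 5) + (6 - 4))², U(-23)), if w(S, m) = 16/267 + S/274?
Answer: -10394724862/36579 ≈ -2.8417e+5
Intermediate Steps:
T(D, n) = -9 + n
U(v) = 1/(2*v)
w(S, m) = 16/267 + S/274 (w(S, m) = 16*(1/267) + S*(1/274) = 16/267 + S/274)
(-83429 - 200743) + w((T(-4, 5) + (6 - 4))², U(-23)) = (-83429 - 200743) + (16/267 + ((-9 + 5) + (6 - 4))²/274) = -284172 + (16/267 + (-4 + 2)²/274) = -284172 + (16/267 + (1/274)*(-2)²) = -284172 + (16/267 + (1/274)*4) = -284172 + (16/267 + 2/137) = -284172 + 2726/36579 = -10394724862/36579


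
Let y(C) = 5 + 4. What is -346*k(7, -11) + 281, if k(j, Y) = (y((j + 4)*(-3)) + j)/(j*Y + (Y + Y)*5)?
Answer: 58083/187 ≈ 310.60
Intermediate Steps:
y(C) = 9
k(j, Y) = (9 + j)/(10*Y + Y*j) (k(j, Y) = (9 + j)/(j*Y + (Y + Y)*5) = (9 + j)/(Y*j + (2*Y)*5) = (9 + j)/(Y*j + 10*Y) = (9 + j)/(10*Y + Y*j))
-346*k(7, -11) + 281 = -346*(9 + 7)/((-11)*(10 + 7)) + 281 = -(-346)*16/(11*17) + 281 = -346*(-16/187) + 281 = 5536/187 + 281 = 58083/187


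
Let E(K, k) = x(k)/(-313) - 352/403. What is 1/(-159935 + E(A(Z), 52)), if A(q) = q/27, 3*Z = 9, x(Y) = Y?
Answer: -126139/20174172097 ≈ -6.2525e-6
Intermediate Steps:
Z = 3 (Z = (⅓)*9 = 3)
A(q) = q/27 (A(q) = q*(1/27) = q/27)
E(K, k) = -352/403 - k/313 (E(K, k) = k/(-313) - 352/403 = k*(-1/313) - 352*1/403 = -k/313 - 352/403 = -352/403 - k/313)
1/(-159935 + E(A(Z), 52)) = 1/(-159935 + (-352/403 - 1/313*52)) = 1/(-159935 + (-352/403 - 52/313)) = 1/(-159935 - 131132/126139) = 1/(-20174172097/126139) = -126139/20174172097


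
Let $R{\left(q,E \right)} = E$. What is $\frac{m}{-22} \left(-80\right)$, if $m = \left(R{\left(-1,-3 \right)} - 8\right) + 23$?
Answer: $\frac{480}{11} \approx 43.636$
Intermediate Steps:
$m = 12$ ($m = \left(-3 - 8\right) + 23 = -11 + 23 = 12$)
$\frac{m}{-22} \left(-80\right) = \frac{1}{-22} \cdot 12 \left(-80\right) = \left(- \frac{1}{22}\right) 12 \left(-80\right) = \left(- \frac{6}{11}\right) \left(-80\right) = \frac{480}{11}$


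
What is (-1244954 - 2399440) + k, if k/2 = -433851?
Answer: -4512096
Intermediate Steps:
k = -867702 (k = 2*(-433851) = -867702)
(-1244954 - 2399440) + k = (-1244954 - 2399440) - 867702 = -3644394 - 867702 = -4512096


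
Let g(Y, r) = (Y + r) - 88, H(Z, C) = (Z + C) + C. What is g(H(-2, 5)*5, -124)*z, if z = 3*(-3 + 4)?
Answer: -516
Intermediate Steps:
z = 3 (z = 3*1 = 3)
H(Z, C) = Z + 2*C (H(Z, C) = (C + Z) + C = Z + 2*C)
g(Y, r) = -88 + Y + r
g(H(-2, 5)*5, -124)*z = (-88 + (-2 + 2*5)*5 - 124)*3 = (-88 + (-2 + 10)*5 - 124)*3 = (-88 + 8*5 - 124)*3 = (-88 + 40 - 124)*3 = -172*3 = -516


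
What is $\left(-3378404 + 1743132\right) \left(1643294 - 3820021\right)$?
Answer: $3559540714744$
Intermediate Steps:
$\left(-3378404 + 1743132\right) \left(1643294 - 3820021\right) = \left(-1635272\right) \left(-2176727\right) = 3559540714744$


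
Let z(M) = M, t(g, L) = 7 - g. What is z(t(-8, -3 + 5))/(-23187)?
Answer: -5/7729 ≈ -0.00064691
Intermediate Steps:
z(t(-8, -3 + 5))/(-23187) = (7 - 1*(-8))/(-23187) = (7 + 8)*(-1/23187) = 15*(-1/23187) = -5/7729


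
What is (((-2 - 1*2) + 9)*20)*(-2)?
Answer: -200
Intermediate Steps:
(((-2 - 1*2) + 9)*20)*(-2) = (((-2 - 2) + 9)*20)*(-2) = ((-4 + 9)*20)*(-2) = (5*20)*(-2) = 100*(-2) = -200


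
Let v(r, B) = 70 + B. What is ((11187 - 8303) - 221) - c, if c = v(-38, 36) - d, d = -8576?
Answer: -6019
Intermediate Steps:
c = 8682 (c = (70 + 36) - 1*(-8576) = 106 + 8576 = 8682)
((11187 - 8303) - 221) - c = ((11187 - 8303) - 221) - 1*8682 = (2884 - 221) - 8682 = 2663 - 8682 = -6019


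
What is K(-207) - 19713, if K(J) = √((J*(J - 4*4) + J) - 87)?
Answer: -19713 + √45867 ≈ -19499.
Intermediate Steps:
K(J) = √(-87 + J + J*(-16 + J)) (K(J) = √((J*(J - 1*16) + J) - 87) = √((J*(J - 16) + J) - 87) = √((J*(-16 + J) + J) - 87) = √((J + J*(-16 + J)) - 87) = √(-87 + J + J*(-16 + J)))
K(-207) - 19713 = √(-87 + (-207)² - 15*(-207)) - 19713 = √(-87 + 42849 + 3105) - 19713 = √45867 - 19713 = -19713 + √45867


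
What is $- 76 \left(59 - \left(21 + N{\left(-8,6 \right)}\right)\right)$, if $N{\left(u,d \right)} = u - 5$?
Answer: $-3876$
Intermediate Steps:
$N{\left(u,d \right)} = -5 + u$ ($N{\left(u,d \right)} = u - 5 = -5 + u$)
$- 76 \left(59 - \left(21 + N{\left(-8,6 \right)}\right)\right) = - 76 \left(59 - 8\right) = \left(-76\right) 51 = -3876$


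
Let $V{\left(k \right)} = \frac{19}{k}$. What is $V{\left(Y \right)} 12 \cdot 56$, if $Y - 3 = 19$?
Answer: $\frac{6384}{11} \approx 580.36$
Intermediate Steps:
$Y = 22$ ($Y = 3 + 19 = 22$)
$V{\left(Y \right)} 12 \cdot 56 = \frac{19}{22} \cdot 12 \cdot 56 = 19 \cdot \frac{1}{22} \cdot 672 = \frac{19}{22} \cdot 672 = \frac{6384}{11}$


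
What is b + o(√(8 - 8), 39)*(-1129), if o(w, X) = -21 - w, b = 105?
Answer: 23814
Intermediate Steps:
b + o(√(8 - 8), 39)*(-1129) = 105 + (-21 - √(8 - 8))*(-1129) = 105 + (-21 - √0)*(-1129) = 105 + (-21 - 1*0)*(-1129) = 105 + (-21 + 0)*(-1129) = 105 - 21*(-1129) = 105 + 23709 = 23814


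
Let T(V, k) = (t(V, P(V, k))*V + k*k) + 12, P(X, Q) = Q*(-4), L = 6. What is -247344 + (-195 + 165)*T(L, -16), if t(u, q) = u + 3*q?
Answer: -291024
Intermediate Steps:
P(X, Q) = -4*Q
T(V, k) = 12 + k² + V*(V - 12*k) (T(V, k) = ((V + 3*(-4*k))*V + k*k) + 12 = ((V - 12*k)*V + k²) + 12 = (V*(V - 12*k) + k²) + 12 = (k² + V*(V - 12*k)) + 12 = 12 + k² + V*(V - 12*k))
-247344 + (-195 + 165)*T(L, -16) = -247344 + (-195 + 165)*(12 + (-16)² + 6*(6 - 12*(-16))) = -247344 - 30*(12 + 256 + 6*(6 + 192)) = -247344 - 30*(12 + 256 + 6*198) = -247344 - 30*(12 + 256 + 1188) = -247344 - 30*1456 = -247344 - 43680 = -291024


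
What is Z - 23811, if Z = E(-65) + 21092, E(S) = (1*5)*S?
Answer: -3044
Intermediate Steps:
E(S) = 5*S
Z = 20767 (Z = 5*(-65) + 21092 = -325 + 21092 = 20767)
Z - 23811 = 20767 - 23811 = -3044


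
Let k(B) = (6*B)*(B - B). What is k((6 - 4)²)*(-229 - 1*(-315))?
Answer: 0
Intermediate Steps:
k(B) = 0 (k(B) = (6*B)*0 = 0)
k((6 - 4)²)*(-229 - 1*(-315)) = 0*(-229 - 1*(-315)) = 0*(-229 + 315) = 0*86 = 0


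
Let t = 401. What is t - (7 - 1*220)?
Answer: 614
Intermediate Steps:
t - (7 - 1*220) = 401 - (7 - 1*220) = 401 - (7 - 220) = 401 - 1*(-213) = 401 + 213 = 614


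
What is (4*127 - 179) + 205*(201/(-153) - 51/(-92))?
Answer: 813253/4692 ≈ 173.33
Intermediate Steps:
(4*127 - 179) + 205*(201/(-153) - 51/(-92)) = (508 - 179) + 205*(201*(-1/153) - 51*(-1/92)) = 329 + 205*(-67/51 + 51/92) = 329 + 205*(-3563/4692) = 329 - 730415/4692 = 813253/4692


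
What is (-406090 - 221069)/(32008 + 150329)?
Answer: -209053/60779 ≈ -3.4396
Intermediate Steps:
(-406090 - 221069)/(32008 + 150329) = -627159/182337 = -627159*1/182337 = -209053/60779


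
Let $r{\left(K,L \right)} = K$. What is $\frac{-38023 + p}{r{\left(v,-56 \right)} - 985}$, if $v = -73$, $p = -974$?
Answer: $\frac{38997}{1058} \approx 36.859$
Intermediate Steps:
$\frac{-38023 + p}{r{\left(v,-56 \right)} - 985} = \frac{-38023 - 974}{-73 - 985} = - \frac{38997}{-1058} = \left(-38997\right) \left(- \frac{1}{1058}\right) = \frac{38997}{1058}$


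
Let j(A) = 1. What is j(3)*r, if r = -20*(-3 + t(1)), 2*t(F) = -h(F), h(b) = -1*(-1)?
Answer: 70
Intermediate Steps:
h(b) = 1
t(F) = -1/2 (t(F) = (-1*1)/2 = (1/2)*(-1) = -1/2)
r = 70 (r = -20*(-3 - 1/2) = -20*(-7/2) = 70)
j(3)*r = 1*70 = 70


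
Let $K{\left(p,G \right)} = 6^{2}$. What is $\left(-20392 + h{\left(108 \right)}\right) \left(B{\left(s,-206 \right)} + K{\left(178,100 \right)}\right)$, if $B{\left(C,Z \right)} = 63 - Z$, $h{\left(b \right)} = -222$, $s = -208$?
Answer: $-6287270$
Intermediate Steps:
$K{\left(p,G \right)} = 36$
$\left(-20392 + h{\left(108 \right)}\right) \left(B{\left(s,-206 \right)} + K{\left(178,100 \right)}\right) = \left(-20392 - 222\right) \left(\left(63 - -206\right) + 36\right) = - 20614 \left(\left(63 + 206\right) + 36\right) = - 20614 \left(269 + 36\right) = \left(-20614\right) 305 = -6287270$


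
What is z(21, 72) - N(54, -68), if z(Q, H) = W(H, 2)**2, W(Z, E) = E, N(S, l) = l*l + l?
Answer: -4552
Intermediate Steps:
N(S, l) = l + l**2 (N(S, l) = l**2 + l = l + l**2)
z(Q, H) = 4 (z(Q, H) = 2**2 = 4)
z(21, 72) - N(54, -68) = 4 - (-68)*(1 - 68) = 4 - (-68)*(-67) = 4 - 1*4556 = 4 - 4556 = -4552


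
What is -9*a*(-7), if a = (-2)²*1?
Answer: 252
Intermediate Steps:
a = 4 (a = 4*1 = 4)
-9*a*(-7) = -9*4*(-7) = -36*(-7) = 252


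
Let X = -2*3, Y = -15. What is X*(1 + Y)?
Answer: 84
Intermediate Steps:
X = -6
X*(1 + Y) = -6*(1 - 15) = -6*(-14) = 84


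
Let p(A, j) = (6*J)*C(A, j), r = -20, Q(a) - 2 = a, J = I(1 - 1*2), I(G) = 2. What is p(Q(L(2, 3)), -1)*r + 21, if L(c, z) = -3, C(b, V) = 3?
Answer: -699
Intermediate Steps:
J = 2
Q(a) = 2 + a
p(A, j) = 36 (p(A, j) = (6*2)*3 = 12*3 = 36)
p(Q(L(2, 3)), -1)*r + 21 = 36*(-20) + 21 = -720 + 21 = -699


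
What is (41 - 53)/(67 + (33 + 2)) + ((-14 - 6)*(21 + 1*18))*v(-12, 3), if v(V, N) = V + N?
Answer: 119338/17 ≈ 7019.9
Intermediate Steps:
v(V, N) = N + V
(41 - 53)/(67 + (33 + 2)) + ((-14 - 6)*(21 + 1*18))*v(-12, 3) = (41 - 53)/(67 + (33 + 2)) + ((-14 - 6)*(21 + 1*18))*(3 - 12) = -12/(67 + 35) - 20*(21 + 18)*(-9) = -12/102 - 20*39*(-9) = -12*1/102 - 780*(-9) = -2/17 + 7020 = 119338/17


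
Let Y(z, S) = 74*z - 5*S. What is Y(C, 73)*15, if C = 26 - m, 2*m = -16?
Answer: 32265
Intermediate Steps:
m = -8 (m = (½)*(-16) = -8)
C = 34 (C = 26 - 1*(-8) = 26 + 8 = 34)
Y(z, S) = -5*S + 74*z
Y(C, 73)*15 = (-5*73 + 74*34)*15 = (-365 + 2516)*15 = 2151*15 = 32265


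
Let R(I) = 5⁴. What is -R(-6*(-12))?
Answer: -625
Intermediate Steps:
R(I) = 625
-R(-6*(-12)) = -1*625 = -625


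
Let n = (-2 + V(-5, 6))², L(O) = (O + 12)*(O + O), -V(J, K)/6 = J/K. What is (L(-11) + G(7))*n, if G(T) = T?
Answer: -135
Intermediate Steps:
V(J, K) = -6*J/K
L(O) = 2*O*(12 + O) (L(O) = (12 + O)*(2*O) = 2*O*(12 + O))
n = 9 (n = (-2 - 6*(-5)/6)² = (-2 - 6*(-5)*⅙)² = (-2 + 5)² = 3² = 9)
(L(-11) + G(7))*n = (2*(-11)*(12 - 11) + 7)*9 = (2*(-11)*1 + 7)*9 = (-22 + 7)*9 = -15*9 = -135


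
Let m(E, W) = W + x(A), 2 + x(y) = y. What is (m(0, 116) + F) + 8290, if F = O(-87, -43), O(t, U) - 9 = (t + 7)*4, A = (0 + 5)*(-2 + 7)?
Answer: 8118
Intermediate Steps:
A = 25 (A = 5*5 = 25)
x(y) = -2 + y
O(t, U) = 37 + 4*t (O(t, U) = 9 + (t + 7)*4 = 9 + (7 + t)*4 = 9 + (28 + 4*t) = 37 + 4*t)
m(E, W) = 23 + W (m(E, W) = W + (-2 + 25) = W + 23 = 23 + W)
F = -311 (F = 37 + 4*(-87) = 37 - 348 = -311)
(m(0, 116) + F) + 8290 = ((23 + 116) - 311) + 8290 = (139 - 311) + 8290 = -172 + 8290 = 8118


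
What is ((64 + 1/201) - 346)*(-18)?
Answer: 340086/67 ≈ 5075.9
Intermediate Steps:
((64 + 1/201) - 346)*(-18) = (12865/201 - 346)*(-18) = -56681/201*(-18) = 340086/67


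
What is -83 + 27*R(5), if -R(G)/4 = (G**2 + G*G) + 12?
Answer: -6779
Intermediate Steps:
R(G) = -48 - 8*G**2 (R(G) = -4*((G**2 + G*G) + 12) = -4*((G**2 + G**2) + 12) = -4*(2*G**2 + 12) = -4*(12 + 2*G**2) = -48 - 8*G**2)
-83 + 27*R(5) = -83 + 27*(-48 - 8*5**2) = -83 + 27*(-48 - 8*25) = -83 + 27*(-48 - 200) = -83 + 27*(-248) = -83 - 6696 = -6779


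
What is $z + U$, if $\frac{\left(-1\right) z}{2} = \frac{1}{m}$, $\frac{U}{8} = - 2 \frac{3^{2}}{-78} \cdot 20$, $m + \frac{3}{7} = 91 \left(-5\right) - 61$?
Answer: $\frac{1735382}{46995} \approx 36.927$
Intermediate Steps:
$m = - \frac{3615}{7}$ ($m = - \frac{3}{7} + \left(91 \left(-5\right) - 61\right) = - \frac{3}{7} - 516 = - \frac{3615}{7} \approx -516.43$)
$U = \frac{480}{13}$ ($U = 8 - 2 \frac{3^{2}}{-78} \cdot 20 = 8 - 2 \cdot 9 \left(- \frac{1}{78}\right) 20 = 8 \left(-2\right) \left(- \frac{3}{26}\right) 20 = 8 \cdot \frac{3}{13} \cdot 20 = 8 \cdot \frac{60}{13} = \frac{480}{13} \approx 36.923$)
$z = \frac{14}{3615}$ ($z = - \frac{2}{- \frac{3615}{7}} = \left(-2\right) \left(- \frac{7}{3615}\right) = \frac{14}{3615} \approx 0.0038728$)
$z + U = \frac{14}{3615} + \frac{480}{13} = \frac{1735382}{46995}$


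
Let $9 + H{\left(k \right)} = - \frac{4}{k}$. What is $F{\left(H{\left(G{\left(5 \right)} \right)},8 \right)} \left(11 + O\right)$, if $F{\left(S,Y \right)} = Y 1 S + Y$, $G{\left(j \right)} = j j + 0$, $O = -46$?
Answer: $\frac{11424}{5} \approx 2284.8$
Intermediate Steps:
$G{\left(j \right)} = j^{2}$ ($G{\left(j \right)} = j^{2} + 0 = j^{2}$)
$H{\left(k \right)} = -9 - \frac{4}{k}$
$F{\left(S,Y \right)} = Y + S Y$ ($F{\left(S,Y \right)} = Y S + Y = S Y + Y = Y + S Y$)
$F{\left(H{\left(G{\left(5 \right)} \right)},8 \right)} \left(11 + O\right) = 8 \left(1 - \left(9 + \frac{4}{5^{2}}\right)\right) \left(11 - 46\right) = 8 \left(1 - \left(9 + \frac{4}{25}\right)\right) \left(-35\right) = 8 \left(1 - \frac{229}{25}\right) \left(-35\right) = 8 \left(- \frac{204}{25}\right) \left(-35\right) = \left(- \frac{1632}{25}\right) \left(-35\right) = \frac{11424}{5}$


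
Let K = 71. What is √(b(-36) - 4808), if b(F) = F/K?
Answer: 2*I*√6059921/71 ≈ 69.343*I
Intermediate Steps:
b(F) = F/71
√(b(-36) - 4808) = √((1/71)*(-36) - 4808) = √(-36/71 - 4808) = √(-341404/71) = 2*I*√6059921/71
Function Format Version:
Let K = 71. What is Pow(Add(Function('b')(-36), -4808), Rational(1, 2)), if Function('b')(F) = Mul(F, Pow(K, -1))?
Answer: Mul(Rational(2, 71), I, Pow(6059921, Rational(1, 2))) ≈ Mul(69.343, I)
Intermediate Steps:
Function('b')(F) = Mul(Rational(1, 71), F) (Function('b')(F) = Mul(F, Pow(71, -1)) = Mul(F, Rational(1, 71)) = Mul(Rational(1, 71), F))
Pow(Add(Function('b')(-36), -4808), Rational(1, 2)) = Pow(Add(Mul(Rational(1, 71), -36), -4808), Rational(1, 2)) = Pow(Add(Rational(-36, 71), -4808), Rational(1, 2)) = Pow(Rational(-341404, 71), Rational(1, 2)) = Mul(Rational(2, 71), I, Pow(6059921, Rational(1, 2)))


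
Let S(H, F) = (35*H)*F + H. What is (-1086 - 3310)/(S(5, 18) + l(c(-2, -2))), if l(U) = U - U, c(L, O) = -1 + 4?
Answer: -4396/3155 ≈ -1.3933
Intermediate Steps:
c(L, O) = 3
l(U) = 0
S(H, F) = H + 35*F*H (S(H, F) = 35*F*H + H = H + 35*F*H)
(-1086 - 3310)/(S(5, 18) + l(c(-2, -2))) = (-1086 - 3310)/(5*(1 + 35*18) + 0) = -4396/(5*(1 + 630) + 0) = -4396/(5*631 + 0) = -4396/(3155 + 0) = -4396/3155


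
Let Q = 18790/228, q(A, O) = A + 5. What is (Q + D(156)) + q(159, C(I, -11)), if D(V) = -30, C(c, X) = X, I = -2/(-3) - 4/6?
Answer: 24671/114 ≈ 216.41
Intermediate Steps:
I = 0 (I = -2*(-⅓) - 4*⅙ = ⅔ - ⅔ = 0)
q(A, O) = 5 + A
Q = 9395/114 (Q = 18790*(1/228) = 9395/114 ≈ 82.412)
(Q + D(156)) + q(159, C(I, -11)) = (9395/114 - 30) + (5 + 159) = 5975/114 + 164 = 24671/114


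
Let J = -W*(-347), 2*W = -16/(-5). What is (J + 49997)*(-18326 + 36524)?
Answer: 4599744678/5 ≈ 9.1995e+8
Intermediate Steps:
W = 8/5 (W = (-16/(-5))/2 = (-16*(-⅕))/2 = (½)*(16/5) = 8/5 ≈ 1.6000)
J = 2776/5 (J = -1*8/5*(-347) = -8/5*(-347) = 2776/5 ≈ 555.20)
(J + 49997)*(-18326 + 36524) = (2776/5 + 49997)*(-18326 + 36524) = (252761/5)*18198 = 4599744678/5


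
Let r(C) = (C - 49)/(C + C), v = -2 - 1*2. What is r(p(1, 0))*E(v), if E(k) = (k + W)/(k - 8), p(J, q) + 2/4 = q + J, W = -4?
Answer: -97/3 ≈ -32.333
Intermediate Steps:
p(J, q) = -1/2 + J + q (p(J, q) = -1/2 + (q + J) = -1/2 + (J + q) = -1/2 + J + q)
v = -4 (v = -2 - 2 = -4)
E(k) = (-4 + k)/(-8 + k) (E(k) = (k - 4)/(k - 8) = (-4 + k)/(-8 + k))
r(C) = (-49 + C)/(2*C) (r(C) = (-49 + C)/((2*C)) = (-49 + C)*(1/(2*C)) = (-49 + C)/(2*C))
r(p(1, 0))*E(v) = ((-49 + (-1/2 + 1 + 0))/(2*(-1/2 + 1 + 0)))*((-4 - 4)/(-8 - 4)) = ((-49 + 1/2)/(2*(1/2)))*(-8/(-12)) = ((1/2)*2*(-97/2))*(-1/12*(-8)) = -97/2*2/3 = -97/3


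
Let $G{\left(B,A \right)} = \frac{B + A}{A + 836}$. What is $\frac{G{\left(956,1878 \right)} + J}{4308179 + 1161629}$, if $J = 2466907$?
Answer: $\frac{418449277}{927816182} \approx 0.451$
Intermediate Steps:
$G{\left(B,A \right)} = \frac{A + B}{836 + A}$
$\frac{G{\left(956,1878 \right)} + J}{4308179 + 1161629} = \frac{\frac{1878 + 956}{836 + 1878} + 2466907}{4308179 + 1161629} = \frac{\frac{1}{2714} \cdot 2834 + 2466907}{5469808} = \left(\frac{1}{2714} \cdot 2834 + 2466907\right) \frac{1}{5469808} = \left(\frac{1417}{1357} + 2466907\right) \frac{1}{5469808} = \frac{3347594216}{1357} \cdot \frac{1}{5469808} = \frac{418449277}{927816182}$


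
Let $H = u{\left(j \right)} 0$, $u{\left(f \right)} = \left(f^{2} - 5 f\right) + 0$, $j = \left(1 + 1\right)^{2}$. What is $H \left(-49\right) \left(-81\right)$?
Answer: $0$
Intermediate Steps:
$j = 4$ ($j = 2^{2} = 4$)
$u{\left(f \right)} = f^{2} - 5 f$
$H = 0$ ($H = 4 \left(-5 + 4\right) 0 = 4 \left(-1\right) 0 = \left(-4\right) 0 = 0$)
$H \left(-49\right) \left(-81\right) = 0 \left(-49\right) \left(-81\right) = 0 \left(-81\right) = 0$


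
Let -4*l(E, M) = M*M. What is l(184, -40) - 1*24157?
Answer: -24557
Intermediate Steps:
l(E, M) = -M**2/4 (l(E, M) = -M*M/4 = -M**2/4)
l(184, -40) - 1*24157 = -1/4*(-40)**2 - 1*24157 = -1/4*1600 - 24157 = -400 - 24157 = -24557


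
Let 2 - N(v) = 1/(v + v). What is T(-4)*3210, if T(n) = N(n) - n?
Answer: 78645/4 ≈ 19661.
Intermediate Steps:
N(v) = 2 - 1/(2*v) (N(v) = 2 - 1/(v + v) = 2 - 1/(2*v))
T(n) = 2 - n - 1/(2*n) (T(n) = (2 - 1/(2*n)) - n = 2 - n - 1/(2*n))
T(-4)*3210 = (2 - 1*(-4) - ½/(-4))*3210 = (2 + 4 - ½*(-¼))*3210 = (2 + 4 + ⅛)*3210 = (49/8)*3210 = 78645/4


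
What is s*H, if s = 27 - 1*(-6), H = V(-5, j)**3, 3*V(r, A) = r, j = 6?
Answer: -1375/9 ≈ -152.78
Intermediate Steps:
V(r, A) = r/3
H = -125/27 (H = ((1/3)*(-5))**3 = (-5/3)**3 = -125/27 ≈ -4.6296)
s = 33 (s = 27 + 6 = 33)
s*H = 33*(-125/27) = -1375/9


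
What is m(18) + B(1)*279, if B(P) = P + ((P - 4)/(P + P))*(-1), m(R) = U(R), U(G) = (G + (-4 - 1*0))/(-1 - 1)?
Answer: 1381/2 ≈ 690.50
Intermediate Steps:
U(G) = 2 - G/2 (U(G) = (G + (-4 + 0))/(-2) = (G - 4)*(-½) = (-4 + G)*(-½) = 2 - G/2)
m(R) = 2 - R/2
B(P) = P - (-4 + P)/(2*P) (B(P) = P + ((-4 + P)/((2*P)))*(-1) = P + ((-4 + P)*(1/(2*P)))*(-1) = P + ((-4 + P)/(2*P))*(-1) = P - (-4 + P)/(2*P))
m(18) + B(1)*279 = (2 - ½*18) + (-½ + 1 + 2/1)*279 = (2 - 9) + (-½ + 1 + 2*1)*279 = -7 + (-½ + 1 + 2)*279 = -7 + (5/2)*279 = -7 + 1395/2 = 1381/2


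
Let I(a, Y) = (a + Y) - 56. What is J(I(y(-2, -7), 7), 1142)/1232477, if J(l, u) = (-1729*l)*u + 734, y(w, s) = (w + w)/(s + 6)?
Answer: 88854044/1232477 ≈ 72.094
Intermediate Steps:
y(w, s) = 2*w/(6 + s) (y(w, s) = (2*w)/(6 + s) = 2*w/(6 + s))
I(a, Y) = -56 + Y + a (I(a, Y) = (Y + a) - 56 = -56 + Y + a)
J(l, u) = 734 - 1729*l*u (J(l, u) = -1729*l*u + 734 = 734 - 1729*l*u)
J(I(y(-2, -7), 7), 1142)/1232477 = (734 - 1729*(-56 + 7 + 2*(-2)/(6 - 7))*1142)/1232477 = (734 - 1729*(-56 + 7 + 2*(-2)/(-1))*1142)*(1/1232477) = (734 - 1729*(-56 + 7 + 2*(-2)*(-1))*1142)*(1/1232477) = (734 - 1729*(-56 + 7 + 4)*1142)*(1/1232477) = (734 - 1729*(-45)*1142)*(1/1232477) = (734 + 88853310)*(1/1232477) = 88854044*(1/1232477) = 88854044/1232477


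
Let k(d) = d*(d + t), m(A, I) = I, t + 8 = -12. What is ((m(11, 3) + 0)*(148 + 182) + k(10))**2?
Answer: 792100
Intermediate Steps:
t = -20 (t = -8 - 12 = -20)
k(d) = d*(-20 + d) (k(d) = d*(d - 20) = d*(-20 + d))
((m(11, 3) + 0)*(148 + 182) + k(10))**2 = ((3 + 0)*(148 + 182) + 10*(-20 + 10))**2 = (3*330 + 10*(-10))**2 = (990 - 100)**2 = 890**2 = 792100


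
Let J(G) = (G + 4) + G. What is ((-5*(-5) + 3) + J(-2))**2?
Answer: 784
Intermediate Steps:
J(G) = 4 + 2*G (J(G) = (4 + G) + G = 4 + 2*G)
((-5*(-5) + 3) + J(-2))**2 = ((-5*(-5) + 3) + (4 + 2*(-2)))**2 = ((25 + 3) + (4 - 4))**2 = (28 + 0)**2 = 28**2 = 784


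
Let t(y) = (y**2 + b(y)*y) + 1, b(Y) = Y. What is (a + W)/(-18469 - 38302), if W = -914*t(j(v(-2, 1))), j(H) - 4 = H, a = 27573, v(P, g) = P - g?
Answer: -24831/56771 ≈ -0.43739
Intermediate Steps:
j(H) = 4 + H
t(y) = 1 + 2*y**2 (t(y) = (y**2 + y*y) + 1 = (y**2 + y**2) + 1 = 2*y**2 + 1 = 1 + 2*y**2)
W = -2742 (W = -914*(1 + 2*(4 + (-2 - 1*1))**2) = -914*(1 + 2*(4 + (-2 - 1))**2) = -914*(1 + 2*(4 - 3)**2) = -914*(1 + 2*1**2) = -914*(1 + 2*1) = -914*(1 + 2) = -914*3 = -2742)
(a + W)/(-18469 - 38302) = (27573 - 2742)/(-18469 - 38302) = 24831/(-56771) = 24831*(-1/56771) = -24831/56771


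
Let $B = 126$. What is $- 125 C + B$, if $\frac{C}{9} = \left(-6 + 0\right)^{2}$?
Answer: $-40374$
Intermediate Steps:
$C = 324$ ($C = 9 \left(-6 + 0\right)^{2} = 9 \left(-6\right)^{2} = 9 \cdot 36 = 324$)
$- 125 C + B = \left(-125\right) 324 + 126 = -40500 + 126 = -40374$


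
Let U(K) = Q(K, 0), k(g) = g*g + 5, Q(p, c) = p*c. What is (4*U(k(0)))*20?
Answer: 0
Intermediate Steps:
Q(p, c) = c*p
k(g) = 5 + g² (k(g) = g² + 5 = 5 + g²)
U(K) = 0 (U(K) = 0*K = 0)
(4*U(k(0)))*20 = (4*0)*20 = 0*20 = 0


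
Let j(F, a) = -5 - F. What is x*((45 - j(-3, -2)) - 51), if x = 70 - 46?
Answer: -96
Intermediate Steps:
x = 24
x*((45 - j(-3, -2)) - 51) = 24*((45 - (-5 - 1*(-3))) - 51) = 24*((45 - (-5 + 3)) - 51) = 24*((45 - 1*(-2)) - 51) = 24*((45 + 2) - 51) = 24*(47 - 51) = 24*(-4) = -96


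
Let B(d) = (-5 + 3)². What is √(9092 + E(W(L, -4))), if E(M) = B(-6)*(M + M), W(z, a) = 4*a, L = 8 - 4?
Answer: 6*√249 ≈ 94.678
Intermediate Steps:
L = 4
B(d) = 4 (B(d) = (-2)² = 4)
E(M) = 8*M (E(M) = 4*(M + M) = 4*(2*M) = 8*M)
√(9092 + E(W(L, -4))) = √(9092 + 8*(4*(-4))) = √(9092 + 8*(-16)) = √(9092 - 128) = √8964 = 6*√249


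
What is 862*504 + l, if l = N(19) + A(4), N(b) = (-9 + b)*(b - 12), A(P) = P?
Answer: 434522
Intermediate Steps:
N(b) = (-12 + b)*(-9 + b) (N(b) = (-9 + b)*(-12 + b) = (-12 + b)*(-9 + b))
l = 74 (l = (108 + 19**2 - 21*19) + 4 = (108 + 361 - 399) + 4 = 70 + 4 = 74)
862*504 + l = 862*504 + 74 = 434448 + 74 = 434522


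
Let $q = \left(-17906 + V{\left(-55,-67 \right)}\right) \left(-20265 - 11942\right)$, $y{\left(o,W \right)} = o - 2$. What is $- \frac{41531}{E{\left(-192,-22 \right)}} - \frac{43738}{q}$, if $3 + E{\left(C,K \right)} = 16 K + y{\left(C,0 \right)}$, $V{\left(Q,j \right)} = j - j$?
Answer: $\frac{11975421567820}{158303749779} \approx 75.648$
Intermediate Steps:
$y{\left(o,W \right)} = -2 + o$ ($y{\left(o,W \right)} = o - 2 = -2 + o$)
$V{\left(Q,j \right)} = 0$
$E{\left(C,K \right)} = -5 + C + 16 K$ ($E{\left(C,K \right)} = -3 + \left(16 K + \left(-2 + C\right)\right) = -3 + \left(-2 + C + 16 K\right) = -5 + C + 16 K$)
$q = 576698542$ ($q = \left(-17906 + 0\right) \left(-20265 - 11942\right) = \left(-17906\right) \left(-32207\right) = 576698542$)
$- \frac{41531}{E{\left(-192,-22 \right)}} - \frac{43738}{q} = - \frac{41531}{-5 - 192 + 16 \left(-22\right)} - \frac{43738}{576698542} = - \frac{41531}{-5 - 192 - 352} - \frac{21869}{288349271} = - \frac{41531}{-549} - \frac{21869}{288349271} = \left(-41531\right) \left(- \frac{1}{549}\right) - \frac{21869}{288349271} = \frac{41531}{549} - \frac{21869}{288349271} = \frac{11975421567820}{158303749779}$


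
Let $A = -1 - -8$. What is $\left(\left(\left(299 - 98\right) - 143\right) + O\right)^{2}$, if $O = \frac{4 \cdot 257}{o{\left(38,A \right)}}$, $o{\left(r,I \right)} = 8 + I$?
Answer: $\frac{3602404}{225} \approx 16011.0$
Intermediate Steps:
$A = 7$ ($A = -1 + 8 = 7$)
$O = \frac{1028}{15}$ ($O = \frac{4 \cdot 257}{8 + 7} = \frac{1028}{15} \approx 68.533$)
$\left(\left(\left(299 - 98\right) - 143\right) + O\right)^{2} = \left(\left(\left(299 - 98\right) - 143\right) + \frac{1028}{15}\right)^{2} = \left(\left(201 - 143\right) + \frac{1028}{15}\right)^{2} = \left(58 + \frac{1028}{15}\right)^{2} = \left(\frac{1898}{15}\right)^{2} = \frac{3602404}{225}$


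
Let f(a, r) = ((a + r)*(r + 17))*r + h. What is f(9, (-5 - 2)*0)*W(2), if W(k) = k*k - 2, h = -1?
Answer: -2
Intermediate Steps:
W(k) = -2 + k² (W(k) = k² - 2 = -2 + k²)
f(a, r) = -1 + r*(17 + r)*(a + r) (f(a, r) = ((a + r)*(r + 17))*r - 1 = ((a + r)*(17 + r))*r - 1 = ((17 + r)*(a + r))*r - 1 = r*(17 + r)*(a + r) - 1 = -1 + r*(17 + r)*(a + r))
f(9, (-5 - 2)*0)*W(2) = (-1 + ((-5 - 2)*0)³ + 17*((-5 - 2)*0)² + 9*((-5 - 2)*0)² + 17*9*((-5 - 2)*0))*(-2 + 2²) = (-1 + (-7*0)³ + 17*(-7*0)² + 9*(-7*0)² + 17*9*(-7*0))*(-2 + 4) = (-1 + 0³ + 17*0² + 9*0² + 17*9*0)*2 = (-1 + 0 + 17*0 + 9*0 + 0)*2 = (-1 + 0 + 0 + 0 + 0)*2 = -1*2 = -2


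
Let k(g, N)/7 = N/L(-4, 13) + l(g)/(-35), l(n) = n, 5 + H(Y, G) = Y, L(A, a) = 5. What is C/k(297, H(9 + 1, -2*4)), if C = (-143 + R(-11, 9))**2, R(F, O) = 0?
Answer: -102245/262 ≈ -390.25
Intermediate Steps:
H(Y, G) = -5 + Y
k(g, N) = -g/5 + 7*N/5 (k(g, N) = 7*(N/5 + g/(-35)) = 7*(N*(1/5) + g*(-1/35)) = 7*(N/5 - g/35) = 7*(-g/35 + N/5) = -g/5 + 7*N/5)
C = 20449 (C = (-143 + 0)**2 = (-143)**2 = 20449)
C/k(297, H(9 + 1, -2*4)) = 20449/(-1/5*297 + 7*(-5 + (9 + 1))/5) = 20449/(-297/5 + 7*(-5 + 10)/5) = 20449/(-297/5 + (7/5)*5) = 20449/(-297/5 + 7) = 20449/(-262/5) = 20449*(-5/262) = -102245/262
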